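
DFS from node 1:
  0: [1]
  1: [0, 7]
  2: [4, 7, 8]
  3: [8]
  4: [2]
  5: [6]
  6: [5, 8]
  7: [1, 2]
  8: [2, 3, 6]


Visit 1, push [7, 0]
Visit 0, push []
Visit 7, push [2]
Visit 2, push [8, 4]
Visit 4, push []
Visit 8, push [6, 3]
Visit 3, push []
Visit 6, push [5]
Visit 5, push []

DFS order: [1, 0, 7, 2, 4, 8, 3, 6, 5]


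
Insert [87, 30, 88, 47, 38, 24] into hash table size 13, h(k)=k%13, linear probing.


Insert 87: h=9 -> slot 9
Insert 30: h=4 -> slot 4
Insert 88: h=10 -> slot 10
Insert 47: h=8 -> slot 8
Insert 38: h=12 -> slot 12
Insert 24: h=11 -> slot 11

Table: [None, None, None, None, 30, None, None, None, 47, 87, 88, 24, 38]


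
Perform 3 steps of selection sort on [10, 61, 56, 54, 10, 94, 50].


Initial: [10, 61, 56, 54, 10, 94, 50]
Step 1: min=10 at 0
  Swap: [10, 61, 56, 54, 10, 94, 50]
Step 2: min=10 at 4
  Swap: [10, 10, 56, 54, 61, 94, 50]
Step 3: min=50 at 6
  Swap: [10, 10, 50, 54, 61, 94, 56]

After 3 steps: [10, 10, 50, 54, 61, 94, 56]


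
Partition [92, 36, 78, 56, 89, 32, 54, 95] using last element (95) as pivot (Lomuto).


Pivot: 95
  92 <= 95: advance i (no swap)
  36 <= 95: advance i (no swap)
  78 <= 95: advance i (no swap)
  56 <= 95: advance i (no swap)
  89 <= 95: advance i (no swap)
  32 <= 95: advance i (no swap)
  54 <= 95: advance i (no swap)
Place pivot at 7: [92, 36, 78, 56, 89, 32, 54, 95]

Partitioned: [92, 36, 78, 56, 89, 32, 54, 95]


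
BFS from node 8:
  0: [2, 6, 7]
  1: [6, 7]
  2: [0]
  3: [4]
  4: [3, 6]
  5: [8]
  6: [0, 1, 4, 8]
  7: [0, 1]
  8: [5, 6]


Visit 8, enqueue [5, 6]
Visit 5, enqueue []
Visit 6, enqueue [0, 1, 4]
Visit 0, enqueue [2, 7]
Visit 1, enqueue []
Visit 4, enqueue [3]
Visit 2, enqueue []
Visit 7, enqueue []
Visit 3, enqueue []

BFS order: [8, 5, 6, 0, 1, 4, 2, 7, 3]


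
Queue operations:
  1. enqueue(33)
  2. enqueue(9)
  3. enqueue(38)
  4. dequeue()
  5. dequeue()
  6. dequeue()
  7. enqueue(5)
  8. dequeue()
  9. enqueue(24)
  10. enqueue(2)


enqueue(33) -> [33]
enqueue(9) -> [33, 9]
enqueue(38) -> [33, 9, 38]
dequeue()->33, [9, 38]
dequeue()->9, [38]
dequeue()->38, []
enqueue(5) -> [5]
dequeue()->5, []
enqueue(24) -> [24]
enqueue(2) -> [24, 2]

Final queue: [24, 2]


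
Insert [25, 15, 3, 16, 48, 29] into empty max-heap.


Insert 25: [25]
Insert 15: [25, 15]
Insert 3: [25, 15, 3]
Insert 16: [25, 16, 3, 15]
Insert 48: [48, 25, 3, 15, 16]
Insert 29: [48, 25, 29, 15, 16, 3]

Final heap: [48, 25, 29, 15, 16, 3]


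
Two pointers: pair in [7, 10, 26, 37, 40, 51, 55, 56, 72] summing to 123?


lo=0(7)+hi=8(72)=79
lo=1(10)+hi=8(72)=82
lo=2(26)+hi=8(72)=98
lo=3(37)+hi=8(72)=109
lo=4(40)+hi=8(72)=112
lo=5(51)+hi=8(72)=123

Yes: 51+72=123


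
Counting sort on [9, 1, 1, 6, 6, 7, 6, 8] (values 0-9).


Input: [9, 1, 1, 6, 6, 7, 6, 8]
Counts: [0, 2, 0, 0, 0, 0, 3, 1, 1, 1]

Sorted: [1, 1, 6, 6, 6, 7, 8, 9]


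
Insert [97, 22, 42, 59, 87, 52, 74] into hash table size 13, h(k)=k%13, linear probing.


Insert 97: h=6 -> slot 6
Insert 22: h=9 -> slot 9
Insert 42: h=3 -> slot 3
Insert 59: h=7 -> slot 7
Insert 87: h=9, 1 probes -> slot 10
Insert 52: h=0 -> slot 0
Insert 74: h=9, 2 probes -> slot 11

Table: [52, None, None, 42, None, None, 97, 59, None, 22, 87, 74, None]


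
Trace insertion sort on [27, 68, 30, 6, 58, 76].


Initial: [27, 68, 30, 6, 58, 76]
Insert 68: [27, 68, 30, 6, 58, 76]
Insert 30: [27, 30, 68, 6, 58, 76]
Insert 6: [6, 27, 30, 68, 58, 76]
Insert 58: [6, 27, 30, 58, 68, 76]
Insert 76: [6, 27, 30, 58, 68, 76]

Sorted: [6, 27, 30, 58, 68, 76]


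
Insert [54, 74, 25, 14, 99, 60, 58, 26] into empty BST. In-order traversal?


Insert 54: root
Insert 74: R from 54
Insert 25: L from 54
Insert 14: L from 54 -> L from 25
Insert 99: R from 54 -> R from 74
Insert 60: R from 54 -> L from 74
Insert 58: R from 54 -> L from 74 -> L from 60
Insert 26: L from 54 -> R from 25

In-order: [14, 25, 26, 54, 58, 60, 74, 99]


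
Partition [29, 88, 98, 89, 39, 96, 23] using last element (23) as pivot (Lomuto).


Pivot: 23
Place pivot at 0: [23, 88, 98, 89, 39, 96, 29]

Partitioned: [23, 88, 98, 89, 39, 96, 29]


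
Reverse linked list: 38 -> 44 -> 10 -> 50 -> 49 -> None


Step 1: curr=38, set curr.next=prev(None) | reversed so far: 38
Step 2: curr=44, set curr.next=prev(38) | reversed so far: 44 -> 38
Step 3: curr=10, set curr.next=prev(44) | reversed so far: 10 -> 44 -> 38
Step 4: curr=50, set curr.next=prev(10) | reversed so far: 50 -> 10 -> 44 -> 38
Step 5: curr=49, set curr.next=prev(50) | reversed so far: 49 -> 50 -> 10 -> 44 -> 38

49 -> 50 -> 10 -> 44 -> 38 -> None


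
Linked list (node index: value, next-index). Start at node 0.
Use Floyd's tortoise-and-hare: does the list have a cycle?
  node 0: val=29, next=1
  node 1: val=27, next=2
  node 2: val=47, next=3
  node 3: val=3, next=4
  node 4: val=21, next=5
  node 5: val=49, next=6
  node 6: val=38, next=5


Floyd's tortoise (slow, +1) and hare (fast, +2):
  init: slow=0, fast=0
  step 1: slow=1, fast=2
  step 2: slow=2, fast=4
  step 3: slow=3, fast=6
  step 4: slow=4, fast=6
  step 5: slow=5, fast=6
  step 6: slow=6, fast=6
  slow == fast at node 6: cycle detected

Cycle: yes


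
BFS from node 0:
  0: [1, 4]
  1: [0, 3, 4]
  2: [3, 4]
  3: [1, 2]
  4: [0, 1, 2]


Visit 0, enqueue [1, 4]
Visit 1, enqueue [3]
Visit 4, enqueue [2]
Visit 3, enqueue []
Visit 2, enqueue []

BFS order: [0, 1, 4, 3, 2]


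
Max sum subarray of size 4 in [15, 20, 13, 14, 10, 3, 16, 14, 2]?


[0:4]: 62
[1:5]: 57
[2:6]: 40
[3:7]: 43
[4:8]: 43
[5:9]: 35

Max: 62 at [0:4]


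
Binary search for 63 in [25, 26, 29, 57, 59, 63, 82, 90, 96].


Step 1: lo=0, hi=8, mid=4, val=59
Step 2: lo=5, hi=8, mid=6, val=82
Step 3: lo=5, hi=5, mid=5, val=63

Found at index 5


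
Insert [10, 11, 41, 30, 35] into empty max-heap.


Insert 10: [10]
Insert 11: [11, 10]
Insert 41: [41, 10, 11]
Insert 30: [41, 30, 11, 10]
Insert 35: [41, 35, 11, 10, 30]

Final heap: [41, 35, 11, 10, 30]


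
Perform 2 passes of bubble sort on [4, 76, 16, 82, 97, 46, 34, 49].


Initial: [4, 76, 16, 82, 97, 46, 34, 49]
Pass 1: [4, 16, 76, 82, 46, 34, 49, 97] (4 swaps)
Pass 2: [4, 16, 76, 46, 34, 49, 82, 97] (3 swaps)

After 2 passes: [4, 16, 76, 46, 34, 49, 82, 97]


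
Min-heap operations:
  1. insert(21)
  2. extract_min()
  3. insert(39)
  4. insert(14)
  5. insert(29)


insert(21) -> [21]
extract_min()->21, []
insert(39) -> [39]
insert(14) -> [14, 39]
insert(29) -> [14, 39, 29]

Final heap: [14, 39, 29]


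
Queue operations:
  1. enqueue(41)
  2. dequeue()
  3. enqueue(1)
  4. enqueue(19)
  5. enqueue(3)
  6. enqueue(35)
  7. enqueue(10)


enqueue(41) -> [41]
dequeue()->41, []
enqueue(1) -> [1]
enqueue(19) -> [1, 19]
enqueue(3) -> [1, 19, 3]
enqueue(35) -> [1, 19, 3, 35]
enqueue(10) -> [1, 19, 3, 35, 10]

Final queue: [1, 19, 3, 35, 10]


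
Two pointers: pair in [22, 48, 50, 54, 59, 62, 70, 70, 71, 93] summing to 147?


lo=0(22)+hi=9(93)=115
lo=1(48)+hi=9(93)=141
lo=2(50)+hi=9(93)=143
lo=3(54)+hi=9(93)=147

Yes: 54+93=147


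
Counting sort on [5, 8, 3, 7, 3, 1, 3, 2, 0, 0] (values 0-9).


Input: [5, 8, 3, 7, 3, 1, 3, 2, 0, 0]
Counts: [2, 1, 1, 3, 0, 1, 0, 1, 1, 0]

Sorted: [0, 0, 1, 2, 3, 3, 3, 5, 7, 8]


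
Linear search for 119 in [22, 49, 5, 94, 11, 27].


i=0: 22!=119
i=1: 49!=119
i=2: 5!=119
i=3: 94!=119
i=4: 11!=119
i=5: 27!=119

Not found, 6 comps


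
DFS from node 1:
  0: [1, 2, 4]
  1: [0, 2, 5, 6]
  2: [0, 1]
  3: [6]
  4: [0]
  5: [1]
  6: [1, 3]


Visit 1, push [6, 5, 2, 0]
Visit 0, push [4, 2]
Visit 2, push []
Visit 4, push []
Visit 5, push []
Visit 6, push [3]
Visit 3, push []

DFS order: [1, 0, 2, 4, 5, 6, 3]


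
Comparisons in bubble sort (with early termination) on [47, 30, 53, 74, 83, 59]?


Algorithm: bubble sort (with early termination)
Input: [47, 30, 53, 74, 83, 59]
Sorted: [30, 47, 53, 59, 74, 83]

12


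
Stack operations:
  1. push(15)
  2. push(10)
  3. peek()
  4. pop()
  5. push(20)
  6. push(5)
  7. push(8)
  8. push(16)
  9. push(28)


push(15) -> [15]
push(10) -> [15, 10]
peek()->10
pop()->10, [15]
push(20) -> [15, 20]
push(5) -> [15, 20, 5]
push(8) -> [15, 20, 5, 8]
push(16) -> [15, 20, 5, 8, 16]
push(28) -> [15, 20, 5, 8, 16, 28]

Final stack: [15, 20, 5, 8, 16, 28]


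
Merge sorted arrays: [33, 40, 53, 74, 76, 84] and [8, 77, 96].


Take 8 from B
Take 33 from A
Take 40 from A
Take 53 from A
Take 74 from A
Take 76 from A
Take 77 from B
Take 84 from A

Merged: [8, 33, 40, 53, 74, 76, 77, 84, 96]


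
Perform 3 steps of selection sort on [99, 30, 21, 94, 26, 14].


Initial: [99, 30, 21, 94, 26, 14]
Step 1: min=14 at 5
  Swap: [14, 30, 21, 94, 26, 99]
Step 2: min=21 at 2
  Swap: [14, 21, 30, 94, 26, 99]
Step 3: min=26 at 4
  Swap: [14, 21, 26, 94, 30, 99]

After 3 steps: [14, 21, 26, 94, 30, 99]


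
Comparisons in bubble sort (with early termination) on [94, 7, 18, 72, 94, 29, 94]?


Algorithm: bubble sort (with early termination)
Input: [94, 7, 18, 72, 94, 29, 94]
Sorted: [7, 18, 29, 72, 94, 94, 94]

18


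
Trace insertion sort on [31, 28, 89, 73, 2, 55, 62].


Initial: [31, 28, 89, 73, 2, 55, 62]
Insert 28: [28, 31, 89, 73, 2, 55, 62]
Insert 89: [28, 31, 89, 73, 2, 55, 62]
Insert 73: [28, 31, 73, 89, 2, 55, 62]
Insert 2: [2, 28, 31, 73, 89, 55, 62]
Insert 55: [2, 28, 31, 55, 73, 89, 62]
Insert 62: [2, 28, 31, 55, 62, 73, 89]

Sorted: [2, 28, 31, 55, 62, 73, 89]


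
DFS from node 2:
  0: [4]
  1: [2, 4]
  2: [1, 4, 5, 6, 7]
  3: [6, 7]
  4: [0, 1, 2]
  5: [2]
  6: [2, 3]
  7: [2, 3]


Visit 2, push [7, 6, 5, 4, 1]
Visit 1, push [4]
Visit 4, push [0]
Visit 0, push []
Visit 5, push []
Visit 6, push [3]
Visit 3, push [7]
Visit 7, push []

DFS order: [2, 1, 4, 0, 5, 6, 3, 7]


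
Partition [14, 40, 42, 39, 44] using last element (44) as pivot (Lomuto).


Pivot: 44
  14 <= 44: advance i (no swap)
  40 <= 44: advance i (no swap)
  42 <= 44: advance i (no swap)
  39 <= 44: advance i (no swap)
Place pivot at 4: [14, 40, 42, 39, 44]

Partitioned: [14, 40, 42, 39, 44]


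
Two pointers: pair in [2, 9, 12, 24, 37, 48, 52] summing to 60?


lo=0(2)+hi=6(52)=54
lo=1(9)+hi=6(52)=61
lo=1(9)+hi=5(48)=57
lo=2(12)+hi=5(48)=60

Yes: 12+48=60


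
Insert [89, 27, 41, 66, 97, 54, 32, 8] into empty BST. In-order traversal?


Insert 89: root
Insert 27: L from 89
Insert 41: L from 89 -> R from 27
Insert 66: L from 89 -> R from 27 -> R from 41
Insert 97: R from 89
Insert 54: L from 89 -> R from 27 -> R from 41 -> L from 66
Insert 32: L from 89 -> R from 27 -> L from 41
Insert 8: L from 89 -> L from 27

In-order: [8, 27, 32, 41, 54, 66, 89, 97]


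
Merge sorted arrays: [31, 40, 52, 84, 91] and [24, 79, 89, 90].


Take 24 from B
Take 31 from A
Take 40 from A
Take 52 from A
Take 79 from B
Take 84 from A
Take 89 from B
Take 90 from B

Merged: [24, 31, 40, 52, 79, 84, 89, 90, 91]


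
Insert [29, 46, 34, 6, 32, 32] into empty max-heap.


Insert 29: [29]
Insert 46: [46, 29]
Insert 34: [46, 29, 34]
Insert 6: [46, 29, 34, 6]
Insert 32: [46, 32, 34, 6, 29]
Insert 32: [46, 32, 34, 6, 29, 32]

Final heap: [46, 32, 34, 6, 29, 32]


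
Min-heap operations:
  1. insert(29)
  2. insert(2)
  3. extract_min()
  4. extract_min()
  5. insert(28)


insert(29) -> [29]
insert(2) -> [2, 29]
extract_min()->2, [29]
extract_min()->29, []
insert(28) -> [28]

Final heap: [28]


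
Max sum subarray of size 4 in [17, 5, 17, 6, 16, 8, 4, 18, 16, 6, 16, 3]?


[0:4]: 45
[1:5]: 44
[2:6]: 47
[3:7]: 34
[4:8]: 46
[5:9]: 46
[6:10]: 44
[7:11]: 56
[8:12]: 41

Max: 56 at [7:11]


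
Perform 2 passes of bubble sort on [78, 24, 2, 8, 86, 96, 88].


Initial: [78, 24, 2, 8, 86, 96, 88]
Pass 1: [24, 2, 8, 78, 86, 88, 96] (4 swaps)
Pass 2: [2, 8, 24, 78, 86, 88, 96] (2 swaps)

After 2 passes: [2, 8, 24, 78, 86, 88, 96]


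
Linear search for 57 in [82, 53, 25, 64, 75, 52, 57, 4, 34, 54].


i=0: 82!=57
i=1: 53!=57
i=2: 25!=57
i=3: 64!=57
i=4: 75!=57
i=5: 52!=57
i=6: 57==57 found!

Found at 6, 7 comps


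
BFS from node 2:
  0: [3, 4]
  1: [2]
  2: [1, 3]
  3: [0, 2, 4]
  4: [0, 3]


Visit 2, enqueue [1, 3]
Visit 1, enqueue []
Visit 3, enqueue [0, 4]
Visit 0, enqueue []
Visit 4, enqueue []

BFS order: [2, 1, 3, 0, 4]


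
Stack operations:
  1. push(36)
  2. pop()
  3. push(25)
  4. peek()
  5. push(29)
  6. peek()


push(36) -> [36]
pop()->36, []
push(25) -> [25]
peek()->25
push(29) -> [25, 29]
peek()->29

Final stack: [25, 29]


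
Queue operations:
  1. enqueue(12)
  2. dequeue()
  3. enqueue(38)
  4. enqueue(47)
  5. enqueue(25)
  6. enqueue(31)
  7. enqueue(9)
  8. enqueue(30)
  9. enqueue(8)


enqueue(12) -> [12]
dequeue()->12, []
enqueue(38) -> [38]
enqueue(47) -> [38, 47]
enqueue(25) -> [38, 47, 25]
enqueue(31) -> [38, 47, 25, 31]
enqueue(9) -> [38, 47, 25, 31, 9]
enqueue(30) -> [38, 47, 25, 31, 9, 30]
enqueue(8) -> [38, 47, 25, 31, 9, 30, 8]

Final queue: [38, 47, 25, 31, 9, 30, 8]


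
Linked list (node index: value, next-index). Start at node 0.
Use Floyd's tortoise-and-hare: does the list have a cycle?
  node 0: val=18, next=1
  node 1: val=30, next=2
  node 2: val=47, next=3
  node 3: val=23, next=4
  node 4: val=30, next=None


Floyd's tortoise (slow, +1) and hare (fast, +2):
  init: slow=0, fast=0
  step 1: slow=1, fast=2
  step 2: slow=2, fast=4
  step 3: fast -> None, no cycle

Cycle: no


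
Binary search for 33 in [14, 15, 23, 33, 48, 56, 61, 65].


Step 1: lo=0, hi=7, mid=3, val=33

Found at index 3


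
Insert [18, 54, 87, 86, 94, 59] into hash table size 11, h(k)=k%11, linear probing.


Insert 18: h=7 -> slot 7
Insert 54: h=10 -> slot 10
Insert 87: h=10, 1 probes -> slot 0
Insert 86: h=9 -> slot 9
Insert 94: h=6 -> slot 6
Insert 59: h=4 -> slot 4

Table: [87, None, None, None, 59, None, 94, 18, None, 86, 54]


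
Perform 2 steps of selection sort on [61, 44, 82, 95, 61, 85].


Initial: [61, 44, 82, 95, 61, 85]
Step 1: min=44 at 1
  Swap: [44, 61, 82, 95, 61, 85]
Step 2: min=61 at 1
  Swap: [44, 61, 82, 95, 61, 85]

After 2 steps: [44, 61, 82, 95, 61, 85]


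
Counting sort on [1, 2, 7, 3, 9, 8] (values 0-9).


Input: [1, 2, 7, 3, 9, 8]
Counts: [0, 1, 1, 1, 0, 0, 0, 1, 1, 1]

Sorted: [1, 2, 3, 7, 8, 9]


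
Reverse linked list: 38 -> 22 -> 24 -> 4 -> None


Step 1: curr=38, set curr.next=prev(None) | reversed so far: 38
Step 2: curr=22, set curr.next=prev(38) | reversed so far: 22 -> 38
Step 3: curr=24, set curr.next=prev(22) | reversed so far: 24 -> 22 -> 38
Step 4: curr=4, set curr.next=prev(24) | reversed so far: 4 -> 24 -> 22 -> 38

4 -> 24 -> 22 -> 38 -> None


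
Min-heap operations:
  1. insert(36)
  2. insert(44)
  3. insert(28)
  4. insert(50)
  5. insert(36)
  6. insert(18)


insert(36) -> [36]
insert(44) -> [36, 44]
insert(28) -> [28, 44, 36]
insert(50) -> [28, 44, 36, 50]
insert(36) -> [28, 36, 36, 50, 44]
insert(18) -> [18, 36, 28, 50, 44, 36]

Final heap: [18, 36, 28, 50, 44, 36]


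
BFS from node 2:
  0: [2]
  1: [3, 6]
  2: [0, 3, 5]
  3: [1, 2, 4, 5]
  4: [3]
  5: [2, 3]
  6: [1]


Visit 2, enqueue [0, 3, 5]
Visit 0, enqueue []
Visit 3, enqueue [1, 4]
Visit 5, enqueue []
Visit 1, enqueue [6]
Visit 4, enqueue []
Visit 6, enqueue []

BFS order: [2, 0, 3, 5, 1, 4, 6]


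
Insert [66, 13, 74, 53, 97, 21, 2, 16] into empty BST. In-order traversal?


Insert 66: root
Insert 13: L from 66
Insert 74: R from 66
Insert 53: L from 66 -> R from 13
Insert 97: R from 66 -> R from 74
Insert 21: L from 66 -> R from 13 -> L from 53
Insert 2: L from 66 -> L from 13
Insert 16: L from 66 -> R from 13 -> L from 53 -> L from 21

In-order: [2, 13, 16, 21, 53, 66, 74, 97]


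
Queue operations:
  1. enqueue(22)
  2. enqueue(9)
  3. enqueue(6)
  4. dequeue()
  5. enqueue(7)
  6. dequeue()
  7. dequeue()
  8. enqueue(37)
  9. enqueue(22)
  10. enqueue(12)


enqueue(22) -> [22]
enqueue(9) -> [22, 9]
enqueue(6) -> [22, 9, 6]
dequeue()->22, [9, 6]
enqueue(7) -> [9, 6, 7]
dequeue()->9, [6, 7]
dequeue()->6, [7]
enqueue(37) -> [7, 37]
enqueue(22) -> [7, 37, 22]
enqueue(12) -> [7, 37, 22, 12]

Final queue: [7, 37, 22, 12]


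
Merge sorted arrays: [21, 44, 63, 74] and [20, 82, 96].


Take 20 from B
Take 21 from A
Take 44 from A
Take 63 from A
Take 74 from A

Merged: [20, 21, 44, 63, 74, 82, 96]


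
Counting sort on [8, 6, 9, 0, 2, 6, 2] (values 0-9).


Input: [8, 6, 9, 0, 2, 6, 2]
Counts: [1, 0, 2, 0, 0, 0, 2, 0, 1, 1]

Sorted: [0, 2, 2, 6, 6, 8, 9]


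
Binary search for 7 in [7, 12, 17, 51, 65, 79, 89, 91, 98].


Step 1: lo=0, hi=8, mid=4, val=65
Step 2: lo=0, hi=3, mid=1, val=12
Step 3: lo=0, hi=0, mid=0, val=7

Found at index 0


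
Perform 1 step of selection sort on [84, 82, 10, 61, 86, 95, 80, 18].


Initial: [84, 82, 10, 61, 86, 95, 80, 18]
Step 1: min=10 at 2
  Swap: [10, 82, 84, 61, 86, 95, 80, 18]

After 1 step: [10, 82, 84, 61, 86, 95, 80, 18]


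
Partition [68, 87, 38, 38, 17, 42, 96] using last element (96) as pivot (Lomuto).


Pivot: 96
  68 <= 96: advance i (no swap)
  87 <= 96: advance i (no swap)
  38 <= 96: advance i (no swap)
  38 <= 96: advance i (no swap)
  17 <= 96: advance i (no swap)
  42 <= 96: advance i (no swap)
Place pivot at 6: [68, 87, 38, 38, 17, 42, 96]

Partitioned: [68, 87, 38, 38, 17, 42, 96]


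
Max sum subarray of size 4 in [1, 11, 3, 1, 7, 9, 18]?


[0:4]: 16
[1:5]: 22
[2:6]: 20
[3:7]: 35

Max: 35 at [3:7]


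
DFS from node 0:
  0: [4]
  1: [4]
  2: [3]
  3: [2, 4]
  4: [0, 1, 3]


Visit 0, push [4]
Visit 4, push [3, 1]
Visit 1, push []
Visit 3, push [2]
Visit 2, push []

DFS order: [0, 4, 1, 3, 2]


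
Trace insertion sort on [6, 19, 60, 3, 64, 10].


Initial: [6, 19, 60, 3, 64, 10]
Insert 19: [6, 19, 60, 3, 64, 10]
Insert 60: [6, 19, 60, 3, 64, 10]
Insert 3: [3, 6, 19, 60, 64, 10]
Insert 64: [3, 6, 19, 60, 64, 10]
Insert 10: [3, 6, 10, 19, 60, 64]

Sorted: [3, 6, 10, 19, 60, 64]


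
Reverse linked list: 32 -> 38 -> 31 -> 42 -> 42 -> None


Step 1: curr=32, set curr.next=prev(None) | reversed so far: 32
Step 2: curr=38, set curr.next=prev(32) | reversed so far: 38 -> 32
Step 3: curr=31, set curr.next=prev(38) | reversed so far: 31 -> 38 -> 32
Step 4: curr=42, set curr.next=prev(31) | reversed so far: 42 -> 31 -> 38 -> 32
Step 5: curr=42, set curr.next=prev(42) | reversed so far: 42 -> 42 -> 31 -> 38 -> 32

42 -> 42 -> 31 -> 38 -> 32 -> None


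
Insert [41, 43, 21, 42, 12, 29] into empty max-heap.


Insert 41: [41]
Insert 43: [43, 41]
Insert 21: [43, 41, 21]
Insert 42: [43, 42, 21, 41]
Insert 12: [43, 42, 21, 41, 12]
Insert 29: [43, 42, 29, 41, 12, 21]

Final heap: [43, 42, 29, 41, 12, 21]


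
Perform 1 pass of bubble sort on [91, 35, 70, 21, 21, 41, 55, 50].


Initial: [91, 35, 70, 21, 21, 41, 55, 50]
Pass 1: [35, 70, 21, 21, 41, 55, 50, 91] (7 swaps)

After 1 pass: [35, 70, 21, 21, 41, 55, 50, 91]


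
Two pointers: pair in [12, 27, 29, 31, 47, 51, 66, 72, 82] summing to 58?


lo=0(12)+hi=8(82)=94
lo=0(12)+hi=7(72)=84
lo=0(12)+hi=6(66)=78
lo=0(12)+hi=5(51)=63
lo=0(12)+hi=4(47)=59
lo=0(12)+hi=3(31)=43
lo=1(27)+hi=3(31)=58

Yes: 27+31=58


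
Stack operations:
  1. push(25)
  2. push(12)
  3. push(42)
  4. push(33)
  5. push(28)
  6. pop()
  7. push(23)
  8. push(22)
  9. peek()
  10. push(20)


push(25) -> [25]
push(12) -> [25, 12]
push(42) -> [25, 12, 42]
push(33) -> [25, 12, 42, 33]
push(28) -> [25, 12, 42, 33, 28]
pop()->28, [25, 12, 42, 33]
push(23) -> [25, 12, 42, 33, 23]
push(22) -> [25, 12, 42, 33, 23, 22]
peek()->22
push(20) -> [25, 12, 42, 33, 23, 22, 20]

Final stack: [25, 12, 42, 33, 23, 22, 20]


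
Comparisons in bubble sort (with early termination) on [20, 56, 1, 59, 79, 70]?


Algorithm: bubble sort (with early termination)
Input: [20, 56, 1, 59, 79, 70]
Sorted: [1, 20, 56, 59, 70, 79]

12


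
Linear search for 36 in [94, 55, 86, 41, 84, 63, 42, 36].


i=0: 94!=36
i=1: 55!=36
i=2: 86!=36
i=3: 41!=36
i=4: 84!=36
i=5: 63!=36
i=6: 42!=36
i=7: 36==36 found!

Found at 7, 8 comps


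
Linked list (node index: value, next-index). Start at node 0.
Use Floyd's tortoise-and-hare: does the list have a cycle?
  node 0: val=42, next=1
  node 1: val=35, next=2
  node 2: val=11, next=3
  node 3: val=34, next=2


Floyd's tortoise (slow, +1) and hare (fast, +2):
  init: slow=0, fast=0
  step 1: slow=1, fast=2
  step 2: slow=2, fast=2
  slow == fast at node 2: cycle detected

Cycle: yes


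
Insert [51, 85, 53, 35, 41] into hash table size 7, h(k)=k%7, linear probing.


Insert 51: h=2 -> slot 2
Insert 85: h=1 -> slot 1
Insert 53: h=4 -> slot 4
Insert 35: h=0 -> slot 0
Insert 41: h=6 -> slot 6

Table: [35, 85, 51, None, 53, None, 41]


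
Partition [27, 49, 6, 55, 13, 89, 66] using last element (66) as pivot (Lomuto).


Pivot: 66
  27 <= 66: advance i (no swap)
  49 <= 66: advance i (no swap)
  6 <= 66: advance i (no swap)
  55 <= 66: advance i (no swap)
  13 <= 66: advance i (no swap)
Place pivot at 5: [27, 49, 6, 55, 13, 66, 89]

Partitioned: [27, 49, 6, 55, 13, 66, 89]


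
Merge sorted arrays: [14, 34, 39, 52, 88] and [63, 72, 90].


Take 14 from A
Take 34 from A
Take 39 from A
Take 52 from A
Take 63 from B
Take 72 from B
Take 88 from A

Merged: [14, 34, 39, 52, 63, 72, 88, 90]


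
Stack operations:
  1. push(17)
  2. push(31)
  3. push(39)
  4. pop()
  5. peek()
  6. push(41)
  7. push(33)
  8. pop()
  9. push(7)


push(17) -> [17]
push(31) -> [17, 31]
push(39) -> [17, 31, 39]
pop()->39, [17, 31]
peek()->31
push(41) -> [17, 31, 41]
push(33) -> [17, 31, 41, 33]
pop()->33, [17, 31, 41]
push(7) -> [17, 31, 41, 7]

Final stack: [17, 31, 41, 7]


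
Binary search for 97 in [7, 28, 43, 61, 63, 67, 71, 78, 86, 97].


Step 1: lo=0, hi=9, mid=4, val=63
Step 2: lo=5, hi=9, mid=7, val=78
Step 3: lo=8, hi=9, mid=8, val=86
Step 4: lo=9, hi=9, mid=9, val=97

Found at index 9


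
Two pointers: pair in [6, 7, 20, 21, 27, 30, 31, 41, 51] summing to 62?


lo=0(6)+hi=8(51)=57
lo=1(7)+hi=8(51)=58
lo=2(20)+hi=8(51)=71
lo=2(20)+hi=7(41)=61
lo=3(21)+hi=7(41)=62

Yes: 21+41=62


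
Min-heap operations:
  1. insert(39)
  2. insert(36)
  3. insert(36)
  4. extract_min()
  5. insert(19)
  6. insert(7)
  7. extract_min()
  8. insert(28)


insert(39) -> [39]
insert(36) -> [36, 39]
insert(36) -> [36, 39, 36]
extract_min()->36, [36, 39]
insert(19) -> [19, 39, 36]
insert(7) -> [7, 19, 36, 39]
extract_min()->7, [19, 39, 36]
insert(28) -> [19, 28, 36, 39]

Final heap: [19, 28, 36, 39]


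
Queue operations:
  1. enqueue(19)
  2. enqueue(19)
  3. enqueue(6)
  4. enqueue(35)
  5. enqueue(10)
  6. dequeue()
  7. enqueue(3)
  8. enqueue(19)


enqueue(19) -> [19]
enqueue(19) -> [19, 19]
enqueue(6) -> [19, 19, 6]
enqueue(35) -> [19, 19, 6, 35]
enqueue(10) -> [19, 19, 6, 35, 10]
dequeue()->19, [19, 6, 35, 10]
enqueue(3) -> [19, 6, 35, 10, 3]
enqueue(19) -> [19, 6, 35, 10, 3, 19]

Final queue: [19, 6, 35, 10, 3, 19]


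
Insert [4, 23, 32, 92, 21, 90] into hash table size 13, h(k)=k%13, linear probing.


Insert 4: h=4 -> slot 4
Insert 23: h=10 -> slot 10
Insert 32: h=6 -> slot 6
Insert 92: h=1 -> slot 1
Insert 21: h=8 -> slot 8
Insert 90: h=12 -> slot 12

Table: [None, 92, None, None, 4, None, 32, None, 21, None, 23, None, 90]


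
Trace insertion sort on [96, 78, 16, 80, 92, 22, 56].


Initial: [96, 78, 16, 80, 92, 22, 56]
Insert 78: [78, 96, 16, 80, 92, 22, 56]
Insert 16: [16, 78, 96, 80, 92, 22, 56]
Insert 80: [16, 78, 80, 96, 92, 22, 56]
Insert 92: [16, 78, 80, 92, 96, 22, 56]
Insert 22: [16, 22, 78, 80, 92, 96, 56]
Insert 56: [16, 22, 56, 78, 80, 92, 96]

Sorted: [16, 22, 56, 78, 80, 92, 96]


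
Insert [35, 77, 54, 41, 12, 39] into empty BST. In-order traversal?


Insert 35: root
Insert 77: R from 35
Insert 54: R from 35 -> L from 77
Insert 41: R from 35 -> L from 77 -> L from 54
Insert 12: L from 35
Insert 39: R from 35 -> L from 77 -> L from 54 -> L from 41

In-order: [12, 35, 39, 41, 54, 77]


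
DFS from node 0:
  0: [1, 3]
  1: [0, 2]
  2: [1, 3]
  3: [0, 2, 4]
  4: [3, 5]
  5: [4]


Visit 0, push [3, 1]
Visit 1, push [2]
Visit 2, push [3]
Visit 3, push [4]
Visit 4, push [5]
Visit 5, push []

DFS order: [0, 1, 2, 3, 4, 5]


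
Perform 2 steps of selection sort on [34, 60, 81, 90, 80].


Initial: [34, 60, 81, 90, 80]
Step 1: min=34 at 0
  Swap: [34, 60, 81, 90, 80]
Step 2: min=60 at 1
  Swap: [34, 60, 81, 90, 80]

After 2 steps: [34, 60, 81, 90, 80]


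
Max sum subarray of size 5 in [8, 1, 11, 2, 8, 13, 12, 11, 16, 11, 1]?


[0:5]: 30
[1:6]: 35
[2:7]: 46
[3:8]: 46
[4:9]: 60
[5:10]: 63
[6:11]: 51

Max: 63 at [5:10]


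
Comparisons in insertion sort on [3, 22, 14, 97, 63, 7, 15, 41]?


Algorithm: insertion sort
Input: [3, 22, 14, 97, 63, 7, 15, 41]
Sorted: [3, 7, 14, 15, 22, 41, 63, 97]

18


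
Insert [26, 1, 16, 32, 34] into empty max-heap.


Insert 26: [26]
Insert 1: [26, 1]
Insert 16: [26, 1, 16]
Insert 32: [32, 26, 16, 1]
Insert 34: [34, 32, 16, 1, 26]

Final heap: [34, 32, 16, 1, 26]


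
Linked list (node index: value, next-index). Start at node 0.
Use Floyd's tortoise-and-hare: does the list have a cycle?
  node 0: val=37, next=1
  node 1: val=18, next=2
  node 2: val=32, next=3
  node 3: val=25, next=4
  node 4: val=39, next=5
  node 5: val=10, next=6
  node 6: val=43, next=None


Floyd's tortoise (slow, +1) and hare (fast, +2):
  init: slow=0, fast=0
  step 1: slow=1, fast=2
  step 2: slow=2, fast=4
  step 3: slow=3, fast=6
  step 4: fast -> None, no cycle

Cycle: no


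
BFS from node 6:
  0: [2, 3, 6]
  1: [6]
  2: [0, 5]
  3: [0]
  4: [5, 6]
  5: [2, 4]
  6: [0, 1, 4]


Visit 6, enqueue [0, 1, 4]
Visit 0, enqueue [2, 3]
Visit 1, enqueue []
Visit 4, enqueue [5]
Visit 2, enqueue []
Visit 3, enqueue []
Visit 5, enqueue []

BFS order: [6, 0, 1, 4, 2, 3, 5]


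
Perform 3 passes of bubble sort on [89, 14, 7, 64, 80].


Initial: [89, 14, 7, 64, 80]
Pass 1: [14, 7, 64, 80, 89] (4 swaps)
Pass 2: [7, 14, 64, 80, 89] (1 swaps)
Pass 3: [7, 14, 64, 80, 89] (0 swaps)

After 3 passes: [7, 14, 64, 80, 89]


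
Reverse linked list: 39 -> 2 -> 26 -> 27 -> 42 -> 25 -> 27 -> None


Step 1: curr=39, set curr.next=prev(None) | reversed so far: 39
Step 2: curr=2, set curr.next=prev(39) | reversed so far: 2 -> 39
Step 3: curr=26, set curr.next=prev(2) | reversed so far: 26 -> 2 -> 39
Step 4: curr=27, set curr.next=prev(26) | reversed so far: 27 -> 26 -> 2 -> 39
Step 5: curr=42, set curr.next=prev(27) | reversed so far: 42 -> 27 -> 26 -> 2 -> 39
Step 6: curr=25, set curr.next=prev(42) | reversed so far: 25 -> 42 -> 27 -> 26 -> 2 -> 39
Step 7: curr=27, set curr.next=prev(25) | reversed so far: 27 -> 25 -> 42 -> 27 -> 26 -> 2 -> 39

27 -> 25 -> 42 -> 27 -> 26 -> 2 -> 39 -> None


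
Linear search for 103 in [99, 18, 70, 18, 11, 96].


i=0: 99!=103
i=1: 18!=103
i=2: 70!=103
i=3: 18!=103
i=4: 11!=103
i=5: 96!=103

Not found, 6 comps


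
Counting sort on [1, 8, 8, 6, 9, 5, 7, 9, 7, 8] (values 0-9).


Input: [1, 8, 8, 6, 9, 5, 7, 9, 7, 8]
Counts: [0, 1, 0, 0, 0, 1, 1, 2, 3, 2]

Sorted: [1, 5, 6, 7, 7, 8, 8, 8, 9, 9]


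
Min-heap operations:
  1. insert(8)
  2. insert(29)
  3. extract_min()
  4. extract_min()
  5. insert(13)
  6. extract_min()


insert(8) -> [8]
insert(29) -> [8, 29]
extract_min()->8, [29]
extract_min()->29, []
insert(13) -> [13]
extract_min()->13, []

Final heap: []


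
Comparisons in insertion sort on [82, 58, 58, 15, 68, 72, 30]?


Algorithm: insertion sort
Input: [82, 58, 58, 15, 68, 72, 30]
Sorted: [15, 30, 58, 58, 68, 72, 82]

16


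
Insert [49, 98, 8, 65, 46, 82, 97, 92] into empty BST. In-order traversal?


Insert 49: root
Insert 98: R from 49
Insert 8: L from 49
Insert 65: R from 49 -> L from 98
Insert 46: L from 49 -> R from 8
Insert 82: R from 49 -> L from 98 -> R from 65
Insert 97: R from 49 -> L from 98 -> R from 65 -> R from 82
Insert 92: R from 49 -> L from 98 -> R from 65 -> R from 82 -> L from 97

In-order: [8, 46, 49, 65, 82, 92, 97, 98]


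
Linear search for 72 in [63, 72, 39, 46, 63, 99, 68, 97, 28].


i=0: 63!=72
i=1: 72==72 found!

Found at 1, 2 comps


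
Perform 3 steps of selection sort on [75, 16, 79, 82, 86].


Initial: [75, 16, 79, 82, 86]
Step 1: min=16 at 1
  Swap: [16, 75, 79, 82, 86]
Step 2: min=75 at 1
  Swap: [16, 75, 79, 82, 86]
Step 3: min=79 at 2
  Swap: [16, 75, 79, 82, 86]

After 3 steps: [16, 75, 79, 82, 86]


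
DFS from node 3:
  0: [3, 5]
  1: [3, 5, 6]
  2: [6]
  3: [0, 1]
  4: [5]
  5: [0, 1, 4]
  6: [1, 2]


Visit 3, push [1, 0]
Visit 0, push [5]
Visit 5, push [4, 1]
Visit 1, push [6]
Visit 6, push [2]
Visit 2, push []
Visit 4, push []

DFS order: [3, 0, 5, 1, 6, 2, 4]


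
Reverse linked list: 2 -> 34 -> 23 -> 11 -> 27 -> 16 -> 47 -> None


Step 1: curr=2, set curr.next=prev(None) | reversed so far: 2
Step 2: curr=34, set curr.next=prev(2) | reversed so far: 34 -> 2
Step 3: curr=23, set curr.next=prev(34) | reversed so far: 23 -> 34 -> 2
Step 4: curr=11, set curr.next=prev(23) | reversed so far: 11 -> 23 -> 34 -> 2
Step 5: curr=27, set curr.next=prev(11) | reversed so far: 27 -> 11 -> 23 -> 34 -> 2
Step 6: curr=16, set curr.next=prev(27) | reversed so far: 16 -> 27 -> 11 -> 23 -> 34 -> 2
Step 7: curr=47, set curr.next=prev(16) | reversed so far: 47 -> 16 -> 27 -> 11 -> 23 -> 34 -> 2

47 -> 16 -> 27 -> 11 -> 23 -> 34 -> 2 -> None


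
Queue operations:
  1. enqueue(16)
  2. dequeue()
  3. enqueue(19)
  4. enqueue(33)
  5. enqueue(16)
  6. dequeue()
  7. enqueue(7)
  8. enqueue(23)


enqueue(16) -> [16]
dequeue()->16, []
enqueue(19) -> [19]
enqueue(33) -> [19, 33]
enqueue(16) -> [19, 33, 16]
dequeue()->19, [33, 16]
enqueue(7) -> [33, 16, 7]
enqueue(23) -> [33, 16, 7, 23]

Final queue: [33, 16, 7, 23]


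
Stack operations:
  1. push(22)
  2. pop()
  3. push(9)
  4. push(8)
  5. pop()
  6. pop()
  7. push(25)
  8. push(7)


push(22) -> [22]
pop()->22, []
push(9) -> [9]
push(8) -> [9, 8]
pop()->8, [9]
pop()->9, []
push(25) -> [25]
push(7) -> [25, 7]

Final stack: [25, 7]


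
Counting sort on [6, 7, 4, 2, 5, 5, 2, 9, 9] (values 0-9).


Input: [6, 7, 4, 2, 5, 5, 2, 9, 9]
Counts: [0, 0, 2, 0, 1, 2, 1, 1, 0, 2]

Sorted: [2, 2, 4, 5, 5, 6, 7, 9, 9]


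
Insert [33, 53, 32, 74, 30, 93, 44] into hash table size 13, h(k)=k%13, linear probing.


Insert 33: h=7 -> slot 7
Insert 53: h=1 -> slot 1
Insert 32: h=6 -> slot 6
Insert 74: h=9 -> slot 9
Insert 30: h=4 -> slot 4
Insert 93: h=2 -> slot 2
Insert 44: h=5 -> slot 5

Table: [None, 53, 93, None, 30, 44, 32, 33, None, 74, None, None, None]


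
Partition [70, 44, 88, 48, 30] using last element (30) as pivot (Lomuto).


Pivot: 30
Place pivot at 0: [30, 44, 88, 48, 70]

Partitioned: [30, 44, 88, 48, 70]


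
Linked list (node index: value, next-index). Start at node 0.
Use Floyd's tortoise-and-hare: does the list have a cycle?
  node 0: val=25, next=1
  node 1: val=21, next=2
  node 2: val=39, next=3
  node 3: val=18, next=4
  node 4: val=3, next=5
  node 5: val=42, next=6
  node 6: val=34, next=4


Floyd's tortoise (slow, +1) and hare (fast, +2):
  init: slow=0, fast=0
  step 1: slow=1, fast=2
  step 2: slow=2, fast=4
  step 3: slow=3, fast=6
  step 4: slow=4, fast=5
  step 5: slow=5, fast=4
  step 6: slow=6, fast=6
  slow == fast at node 6: cycle detected

Cycle: yes


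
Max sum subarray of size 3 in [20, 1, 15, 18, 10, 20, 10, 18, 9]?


[0:3]: 36
[1:4]: 34
[2:5]: 43
[3:6]: 48
[4:7]: 40
[5:8]: 48
[6:9]: 37

Max: 48 at [3:6]


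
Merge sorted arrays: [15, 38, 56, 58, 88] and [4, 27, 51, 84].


Take 4 from B
Take 15 from A
Take 27 from B
Take 38 from A
Take 51 from B
Take 56 from A
Take 58 from A
Take 84 from B

Merged: [4, 15, 27, 38, 51, 56, 58, 84, 88]


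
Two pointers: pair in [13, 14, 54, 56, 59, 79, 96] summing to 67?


lo=0(13)+hi=6(96)=109
lo=0(13)+hi=5(79)=92
lo=0(13)+hi=4(59)=72
lo=0(13)+hi=3(56)=69
lo=0(13)+hi=2(54)=67

Yes: 13+54=67


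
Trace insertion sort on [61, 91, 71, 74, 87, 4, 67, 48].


Initial: [61, 91, 71, 74, 87, 4, 67, 48]
Insert 91: [61, 91, 71, 74, 87, 4, 67, 48]
Insert 71: [61, 71, 91, 74, 87, 4, 67, 48]
Insert 74: [61, 71, 74, 91, 87, 4, 67, 48]
Insert 87: [61, 71, 74, 87, 91, 4, 67, 48]
Insert 4: [4, 61, 71, 74, 87, 91, 67, 48]
Insert 67: [4, 61, 67, 71, 74, 87, 91, 48]
Insert 48: [4, 48, 61, 67, 71, 74, 87, 91]

Sorted: [4, 48, 61, 67, 71, 74, 87, 91]


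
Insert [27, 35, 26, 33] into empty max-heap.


Insert 27: [27]
Insert 35: [35, 27]
Insert 26: [35, 27, 26]
Insert 33: [35, 33, 26, 27]

Final heap: [35, 33, 26, 27]


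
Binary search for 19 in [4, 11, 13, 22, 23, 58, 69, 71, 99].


Step 1: lo=0, hi=8, mid=4, val=23
Step 2: lo=0, hi=3, mid=1, val=11
Step 3: lo=2, hi=3, mid=2, val=13
Step 4: lo=3, hi=3, mid=3, val=22

Not found


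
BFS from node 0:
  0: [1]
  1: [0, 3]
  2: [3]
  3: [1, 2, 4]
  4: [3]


Visit 0, enqueue [1]
Visit 1, enqueue [3]
Visit 3, enqueue [2, 4]
Visit 2, enqueue []
Visit 4, enqueue []

BFS order: [0, 1, 3, 2, 4]


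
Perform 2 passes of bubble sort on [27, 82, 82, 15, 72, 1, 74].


Initial: [27, 82, 82, 15, 72, 1, 74]
Pass 1: [27, 82, 15, 72, 1, 74, 82] (4 swaps)
Pass 2: [27, 15, 72, 1, 74, 82, 82] (4 swaps)

After 2 passes: [27, 15, 72, 1, 74, 82, 82]


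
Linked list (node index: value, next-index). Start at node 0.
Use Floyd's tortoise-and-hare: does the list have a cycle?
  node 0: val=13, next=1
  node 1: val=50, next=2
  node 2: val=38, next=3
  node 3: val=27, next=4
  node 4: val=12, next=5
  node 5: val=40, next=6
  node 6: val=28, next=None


Floyd's tortoise (slow, +1) and hare (fast, +2):
  init: slow=0, fast=0
  step 1: slow=1, fast=2
  step 2: slow=2, fast=4
  step 3: slow=3, fast=6
  step 4: fast -> None, no cycle

Cycle: no


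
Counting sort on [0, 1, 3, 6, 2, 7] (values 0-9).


Input: [0, 1, 3, 6, 2, 7]
Counts: [1, 1, 1, 1, 0, 0, 1, 1, 0, 0]

Sorted: [0, 1, 2, 3, 6, 7]


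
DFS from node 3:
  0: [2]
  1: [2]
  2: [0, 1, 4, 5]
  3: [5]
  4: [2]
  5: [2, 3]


Visit 3, push [5]
Visit 5, push [2]
Visit 2, push [4, 1, 0]
Visit 0, push []
Visit 1, push []
Visit 4, push []

DFS order: [3, 5, 2, 0, 1, 4]


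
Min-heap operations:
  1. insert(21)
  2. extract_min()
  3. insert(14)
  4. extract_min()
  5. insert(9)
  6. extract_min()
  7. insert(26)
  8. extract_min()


insert(21) -> [21]
extract_min()->21, []
insert(14) -> [14]
extract_min()->14, []
insert(9) -> [9]
extract_min()->9, []
insert(26) -> [26]
extract_min()->26, []

Final heap: []


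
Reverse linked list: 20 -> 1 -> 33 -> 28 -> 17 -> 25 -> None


Step 1: curr=20, set curr.next=prev(None) | reversed so far: 20
Step 2: curr=1, set curr.next=prev(20) | reversed so far: 1 -> 20
Step 3: curr=33, set curr.next=prev(1) | reversed so far: 33 -> 1 -> 20
Step 4: curr=28, set curr.next=prev(33) | reversed so far: 28 -> 33 -> 1 -> 20
Step 5: curr=17, set curr.next=prev(28) | reversed so far: 17 -> 28 -> 33 -> 1 -> 20
Step 6: curr=25, set curr.next=prev(17) | reversed so far: 25 -> 17 -> 28 -> 33 -> 1 -> 20

25 -> 17 -> 28 -> 33 -> 1 -> 20 -> None


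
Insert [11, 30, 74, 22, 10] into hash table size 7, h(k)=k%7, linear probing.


Insert 11: h=4 -> slot 4
Insert 30: h=2 -> slot 2
Insert 74: h=4, 1 probes -> slot 5
Insert 22: h=1 -> slot 1
Insert 10: h=3 -> slot 3

Table: [None, 22, 30, 10, 11, 74, None]


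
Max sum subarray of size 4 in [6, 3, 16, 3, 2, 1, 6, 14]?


[0:4]: 28
[1:5]: 24
[2:6]: 22
[3:7]: 12
[4:8]: 23

Max: 28 at [0:4]


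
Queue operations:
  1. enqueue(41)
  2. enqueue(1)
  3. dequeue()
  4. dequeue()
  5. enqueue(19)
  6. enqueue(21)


enqueue(41) -> [41]
enqueue(1) -> [41, 1]
dequeue()->41, [1]
dequeue()->1, []
enqueue(19) -> [19]
enqueue(21) -> [19, 21]

Final queue: [19, 21]


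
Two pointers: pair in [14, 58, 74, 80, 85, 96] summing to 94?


lo=0(14)+hi=5(96)=110
lo=0(14)+hi=4(85)=99
lo=0(14)+hi=3(80)=94

Yes: 14+80=94


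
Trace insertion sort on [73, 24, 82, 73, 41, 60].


Initial: [73, 24, 82, 73, 41, 60]
Insert 24: [24, 73, 82, 73, 41, 60]
Insert 82: [24, 73, 82, 73, 41, 60]
Insert 73: [24, 73, 73, 82, 41, 60]
Insert 41: [24, 41, 73, 73, 82, 60]
Insert 60: [24, 41, 60, 73, 73, 82]

Sorted: [24, 41, 60, 73, 73, 82]


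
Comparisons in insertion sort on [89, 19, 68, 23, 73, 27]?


Algorithm: insertion sort
Input: [89, 19, 68, 23, 73, 27]
Sorted: [19, 23, 27, 68, 73, 89]

12


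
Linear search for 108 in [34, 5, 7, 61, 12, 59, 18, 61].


i=0: 34!=108
i=1: 5!=108
i=2: 7!=108
i=3: 61!=108
i=4: 12!=108
i=5: 59!=108
i=6: 18!=108
i=7: 61!=108

Not found, 8 comps


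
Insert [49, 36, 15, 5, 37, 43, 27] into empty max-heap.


Insert 49: [49]
Insert 36: [49, 36]
Insert 15: [49, 36, 15]
Insert 5: [49, 36, 15, 5]
Insert 37: [49, 37, 15, 5, 36]
Insert 43: [49, 37, 43, 5, 36, 15]
Insert 27: [49, 37, 43, 5, 36, 15, 27]

Final heap: [49, 37, 43, 5, 36, 15, 27]


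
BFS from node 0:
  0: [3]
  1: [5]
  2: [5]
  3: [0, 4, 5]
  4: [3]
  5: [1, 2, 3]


Visit 0, enqueue [3]
Visit 3, enqueue [4, 5]
Visit 4, enqueue []
Visit 5, enqueue [1, 2]
Visit 1, enqueue []
Visit 2, enqueue []

BFS order: [0, 3, 4, 5, 1, 2]


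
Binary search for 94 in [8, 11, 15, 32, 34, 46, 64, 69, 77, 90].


Step 1: lo=0, hi=9, mid=4, val=34
Step 2: lo=5, hi=9, mid=7, val=69
Step 3: lo=8, hi=9, mid=8, val=77
Step 4: lo=9, hi=9, mid=9, val=90

Not found


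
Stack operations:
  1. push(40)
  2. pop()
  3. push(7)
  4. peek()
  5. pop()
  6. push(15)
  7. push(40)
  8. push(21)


push(40) -> [40]
pop()->40, []
push(7) -> [7]
peek()->7
pop()->7, []
push(15) -> [15]
push(40) -> [15, 40]
push(21) -> [15, 40, 21]

Final stack: [15, 40, 21]


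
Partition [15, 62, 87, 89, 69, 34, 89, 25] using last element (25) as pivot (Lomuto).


Pivot: 25
  15 <= 25: advance i (no swap)
Place pivot at 1: [15, 25, 87, 89, 69, 34, 89, 62]

Partitioned: [15, 25, 87, 89, 69, 34, 89, 62]


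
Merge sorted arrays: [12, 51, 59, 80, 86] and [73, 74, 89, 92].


Take 12 from A
Take 51 from A
Take 59 from A
Take 73 from B
Take 74 from B
Take 80 from A
Take 86 from A

Merged: [12, 51, 59, 73, 74, 80, 86, 89, 92]


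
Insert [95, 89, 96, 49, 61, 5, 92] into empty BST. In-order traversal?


Insert 95: root
Insert 89: L from 95
Insert 96: R from 95
Insert 49: L from 95 -> L from 89
Insert 61: L from 95 -> L from 89 -> R from 49
Insert 5: L from 95 -> L from 89 -> L from 49
Insert 92: L from 95 -> R from 89

In-order: [5, 49, 61, 89, 92, 95, 96]


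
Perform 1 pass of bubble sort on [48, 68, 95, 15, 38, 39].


Initial: [48, 68, 95, 15, 38, 39]
Pass 1: [48, 68, 15, 38, 39, 95] (3 swaps)

After 1 pass: [48, 68, 15, 38, 39, 95]


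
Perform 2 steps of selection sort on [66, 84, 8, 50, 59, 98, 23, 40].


Initial: [66, 84, 8, 50, 59, 98, 23, 40]
Step 1: min=8 at 2
  Swap: [8, 84, 66, 50, 59, 98, 23, 40]
Step 2: min=23 at 6
  Swap: [8, 23, 66, 50, 59, 98, 84, 40]

After 2 steps: [8, 23, 66, 50, 59, 98, 84, 40]


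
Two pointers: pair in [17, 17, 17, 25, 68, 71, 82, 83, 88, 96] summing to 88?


lo=0(17)+hi=9(96)=113
lo=0(17)+hi=8(88)=105
lo=0(17)+hi=7(83)=100
lo=0(17)+hi=6(82)=99
lo=0(17)+hi=5(71)=88

Yes: 17+71=88


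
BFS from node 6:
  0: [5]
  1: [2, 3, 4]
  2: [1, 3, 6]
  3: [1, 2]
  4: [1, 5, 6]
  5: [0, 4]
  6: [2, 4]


Visit 6, enqueue [2, 4]
Visit 2, enqueue [1, 3]
Visit 4, enqueue [5]
Visit 1, enqueue []
Visit 3, enqueue []
Visit 5, enqueue [0]
Visit 0, enqueue []

BFS order: [6, 2, 4, 1, 3, 5, 0]


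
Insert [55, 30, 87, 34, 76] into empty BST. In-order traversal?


Insert 55: root
Insert 30: L from 55
Insert 87: R from 55
Insert 34: L from 55 -> R from 30
Insert 76: R from 55 -> L from 87

In-order: [30, 34, 55, 76, 87]


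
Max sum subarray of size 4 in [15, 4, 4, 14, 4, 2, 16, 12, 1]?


[0:4]: 37
[1:5]: 26
[2:6]: 24
[3:7]: 36
[4:8]: 34
[5:9]: 31

Max: 37 at [0:4]


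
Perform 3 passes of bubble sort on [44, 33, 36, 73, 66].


Initial: [44, 33, 36, 73, 66]
Pass 1: [33, 36, 44, 66, 73] (3 swaps)
Pass 2: [33, 36, 44, 66, 73] (0 swaps)
Pass 3: [33, 36, 44, 66, 73] (0 swaps)

After 3 passes: [33, 36, 44, 66, 73]
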